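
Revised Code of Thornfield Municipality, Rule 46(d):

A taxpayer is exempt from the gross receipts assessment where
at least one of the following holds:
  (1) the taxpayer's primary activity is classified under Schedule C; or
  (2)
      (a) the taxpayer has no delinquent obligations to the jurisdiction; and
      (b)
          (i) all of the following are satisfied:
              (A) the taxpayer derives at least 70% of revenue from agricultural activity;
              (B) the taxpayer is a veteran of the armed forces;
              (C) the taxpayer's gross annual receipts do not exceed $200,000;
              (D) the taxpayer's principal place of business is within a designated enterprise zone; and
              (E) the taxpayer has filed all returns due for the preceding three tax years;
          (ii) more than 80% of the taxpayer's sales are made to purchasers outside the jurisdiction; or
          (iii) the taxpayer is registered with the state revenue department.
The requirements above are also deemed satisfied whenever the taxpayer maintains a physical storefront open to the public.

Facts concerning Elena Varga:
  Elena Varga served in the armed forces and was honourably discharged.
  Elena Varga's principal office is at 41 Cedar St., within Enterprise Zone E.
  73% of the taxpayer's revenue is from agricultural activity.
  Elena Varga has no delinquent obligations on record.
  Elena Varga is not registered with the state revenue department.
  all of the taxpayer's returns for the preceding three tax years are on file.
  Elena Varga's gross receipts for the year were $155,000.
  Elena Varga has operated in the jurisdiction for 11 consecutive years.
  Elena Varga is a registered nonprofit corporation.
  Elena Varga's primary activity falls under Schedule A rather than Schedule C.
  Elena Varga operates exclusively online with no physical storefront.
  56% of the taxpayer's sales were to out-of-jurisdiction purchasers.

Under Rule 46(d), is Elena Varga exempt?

Yes — exempt.

(1) Schedule C activity — fails.
(a) no delinquency — satisfied.
(A) ≥70% agricultural — holds.
(B) veteran — satisfied.
(C) receipts ≤ $200,000 — met.
(D) in enterprise zone — met.
(E) returns current — met.
(i): T AND T AND T AND T AND T → true.
(ii) >80% out-of-jur. sales — not met.
(iii) state-registered — not satisfied.
(b) = T OR F OR F = true.
(2): T AND T → true.
Overall: F OR T → true.
Exception (has storefront) — not satisfied.
Result: main true OR exception false → true.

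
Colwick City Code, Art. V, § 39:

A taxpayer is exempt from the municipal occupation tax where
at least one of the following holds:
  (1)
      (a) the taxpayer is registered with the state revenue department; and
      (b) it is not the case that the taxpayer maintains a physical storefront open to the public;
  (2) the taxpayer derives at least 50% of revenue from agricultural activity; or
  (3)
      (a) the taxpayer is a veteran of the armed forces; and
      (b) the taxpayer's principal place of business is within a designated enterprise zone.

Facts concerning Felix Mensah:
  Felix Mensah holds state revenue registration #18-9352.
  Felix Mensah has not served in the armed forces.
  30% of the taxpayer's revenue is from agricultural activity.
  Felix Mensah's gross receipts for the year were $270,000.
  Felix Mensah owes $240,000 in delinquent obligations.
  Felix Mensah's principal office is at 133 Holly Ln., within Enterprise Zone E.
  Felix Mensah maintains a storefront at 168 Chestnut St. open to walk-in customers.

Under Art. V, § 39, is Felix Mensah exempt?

(a) state-registered — met.
(b) not (has storefront) — fails.
So (1) is not satisfied (T AND F).
(2) ≥50% agricultural — not met.
(a) veteran — fails.
(b) in enterprise zone — met.
So (3) is not satisfied (F AND T).
Overall: F OR F OR F → false.

No — not exempt.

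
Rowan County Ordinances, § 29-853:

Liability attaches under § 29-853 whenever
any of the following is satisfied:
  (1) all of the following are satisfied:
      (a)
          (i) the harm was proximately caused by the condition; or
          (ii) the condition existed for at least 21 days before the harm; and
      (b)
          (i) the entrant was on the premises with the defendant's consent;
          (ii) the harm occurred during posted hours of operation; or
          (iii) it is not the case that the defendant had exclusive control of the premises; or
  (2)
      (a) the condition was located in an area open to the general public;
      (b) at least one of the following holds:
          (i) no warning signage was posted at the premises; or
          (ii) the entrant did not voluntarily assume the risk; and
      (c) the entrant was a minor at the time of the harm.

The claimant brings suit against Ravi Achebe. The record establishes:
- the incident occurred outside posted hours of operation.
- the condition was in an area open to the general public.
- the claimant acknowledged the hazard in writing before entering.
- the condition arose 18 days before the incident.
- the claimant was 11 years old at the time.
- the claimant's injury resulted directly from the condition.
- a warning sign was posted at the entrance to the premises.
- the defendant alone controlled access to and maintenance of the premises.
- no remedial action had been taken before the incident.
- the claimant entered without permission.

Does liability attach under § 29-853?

(i) proximate cause — met.
(ii) condition ≥21 days old — not met.
(a): T OR F → true.
(i) consent to enter — not met.
(ii) during posted hours — not satisfied.
(iii) not (exclusive control) — not satisfied.
So (b) is not satisfied (F OR F OR F).
So (1) is not satisfied (T AND F).
(a) public area — holds.
(i) no signage posted — not met.
(ii) no assumed risk — not satisfied.
(b): F OR F → false.
(c) entrant a minor — holds.
So (2) is not satisfied (T AND F AND T).
Overall = F OR F = false.

No — not liable.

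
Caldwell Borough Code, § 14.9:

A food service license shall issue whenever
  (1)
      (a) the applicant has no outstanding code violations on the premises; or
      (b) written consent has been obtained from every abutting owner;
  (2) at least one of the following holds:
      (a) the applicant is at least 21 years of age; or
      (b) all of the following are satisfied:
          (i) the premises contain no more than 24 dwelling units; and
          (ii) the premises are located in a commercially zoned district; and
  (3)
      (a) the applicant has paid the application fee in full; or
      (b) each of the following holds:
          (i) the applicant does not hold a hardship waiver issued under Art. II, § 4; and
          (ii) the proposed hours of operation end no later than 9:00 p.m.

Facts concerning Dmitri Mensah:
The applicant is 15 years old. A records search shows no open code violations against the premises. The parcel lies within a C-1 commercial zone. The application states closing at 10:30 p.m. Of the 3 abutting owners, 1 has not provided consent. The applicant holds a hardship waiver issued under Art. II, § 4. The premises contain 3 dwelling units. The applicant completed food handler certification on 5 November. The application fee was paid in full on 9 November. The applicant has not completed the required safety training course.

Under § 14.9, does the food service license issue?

(a) no code violations — satisfied.
(b) all abutters consent — not met.
So (1) is satisfied (T OR F).
(a) age ≥ 21 — fails.
(i) ≤ 24 units — met.
(ii) commercially zoned — holds.
(b): T AND T → true.
So (2) is satisfied (F OR T).
(a) fee paid — met.
(i) not (hardship waiver) — not satisfied.
(ii) closes by 9 p.m. — not satisfied.
(b) = F AND F = false.
So (3) is satisfied (T OR F).
Overall = T AND T AND T = true.

Yes — granted.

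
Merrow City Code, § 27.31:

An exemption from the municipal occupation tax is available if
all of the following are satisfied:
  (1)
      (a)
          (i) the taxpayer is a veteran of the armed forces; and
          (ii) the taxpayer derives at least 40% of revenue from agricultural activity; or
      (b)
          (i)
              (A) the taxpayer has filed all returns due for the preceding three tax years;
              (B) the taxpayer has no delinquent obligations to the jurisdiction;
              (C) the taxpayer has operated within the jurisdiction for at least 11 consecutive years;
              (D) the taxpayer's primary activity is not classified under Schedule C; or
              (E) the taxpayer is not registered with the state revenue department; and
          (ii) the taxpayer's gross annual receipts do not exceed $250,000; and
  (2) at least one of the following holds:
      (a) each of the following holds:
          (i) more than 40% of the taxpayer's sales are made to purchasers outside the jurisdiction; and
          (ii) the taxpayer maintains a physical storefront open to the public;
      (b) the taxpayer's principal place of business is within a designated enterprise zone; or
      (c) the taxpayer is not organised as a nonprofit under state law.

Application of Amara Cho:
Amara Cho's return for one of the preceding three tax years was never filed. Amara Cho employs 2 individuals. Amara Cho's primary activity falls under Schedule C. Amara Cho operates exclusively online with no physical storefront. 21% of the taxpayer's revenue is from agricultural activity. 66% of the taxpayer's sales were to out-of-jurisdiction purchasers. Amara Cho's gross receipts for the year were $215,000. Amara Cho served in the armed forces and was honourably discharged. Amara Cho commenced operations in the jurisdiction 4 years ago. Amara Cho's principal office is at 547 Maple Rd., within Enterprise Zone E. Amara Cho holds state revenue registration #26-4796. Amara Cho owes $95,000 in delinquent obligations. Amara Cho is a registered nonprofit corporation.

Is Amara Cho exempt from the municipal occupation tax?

No — not exempt.

(i) veteran — met.
(ii) ≥40% agricultural — not satisfied.
(a): T AND F → false.
(A) returns current — not met.
(B) no delinquency — fails.
(C) ≥ 11 yrs in jurisdiction — not satisfied.
(D) not (Schedule C activity) — fails.
(E) not (state-registered) — not met.
So (i) is not satisfied (F OR F OR F OR F OR F).
(ii) receipts ≤ $250,000 — holds.
(b): F AND T → false.
(1): F OR F → false.
(i) >40% out-of-jur. sales — met.
(ii) has storefront — not satisfied.
(a): T AND F → false.
(b) in enterprise zone — satisfied.
(c) not (nonprofit) — not met.
(2): F OR T OR F → true.
So Overall is not satisfied (F AND T).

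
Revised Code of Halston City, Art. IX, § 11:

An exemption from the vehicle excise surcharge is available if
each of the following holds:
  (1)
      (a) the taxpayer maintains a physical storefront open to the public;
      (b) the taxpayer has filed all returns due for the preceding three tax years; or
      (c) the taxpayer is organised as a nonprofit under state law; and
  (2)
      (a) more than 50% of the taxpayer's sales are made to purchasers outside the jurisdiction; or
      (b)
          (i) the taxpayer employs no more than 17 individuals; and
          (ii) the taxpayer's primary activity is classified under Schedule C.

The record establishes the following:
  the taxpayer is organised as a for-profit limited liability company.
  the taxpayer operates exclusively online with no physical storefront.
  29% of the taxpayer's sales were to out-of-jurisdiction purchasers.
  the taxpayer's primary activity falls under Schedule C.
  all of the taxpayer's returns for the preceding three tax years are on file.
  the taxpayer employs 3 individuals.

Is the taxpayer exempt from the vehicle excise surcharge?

Yes — exempt.

(a) has storefront — not satisfied.
(b) returns current — holds.
(c) nonprofit — not met.
(1) = F OR T OR F = true.
(a) >50% out-of-jur. sales — not satisfied.
(i) ≤ 17 employees — satisfied.
(ii) Schedule C activity — holds.
(b): T AND T → true.
(2): F OR T → true.
So Overall is satisfied (T AND T).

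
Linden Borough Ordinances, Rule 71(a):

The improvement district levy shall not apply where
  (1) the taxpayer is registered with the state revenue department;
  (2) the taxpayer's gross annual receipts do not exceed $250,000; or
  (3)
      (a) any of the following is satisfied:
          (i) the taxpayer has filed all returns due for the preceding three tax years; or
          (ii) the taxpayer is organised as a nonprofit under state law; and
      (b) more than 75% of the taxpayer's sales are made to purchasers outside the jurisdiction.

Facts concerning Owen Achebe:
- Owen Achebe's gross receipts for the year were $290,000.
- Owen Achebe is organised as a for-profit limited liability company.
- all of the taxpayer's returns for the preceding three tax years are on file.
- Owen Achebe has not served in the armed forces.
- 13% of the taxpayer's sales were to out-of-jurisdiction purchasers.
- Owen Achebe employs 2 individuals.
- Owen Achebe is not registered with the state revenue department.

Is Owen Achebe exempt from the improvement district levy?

No — not exempt.

(1) state-registered — not satisfied.
(2) receipts ≤ $250,000 — not satisfied.
(i) returns current — holds.
(ii) nonprofit — fails.
So (a) is satisfied (T OR F).
(b) >75% out-of-jur. sales — not met.
(3) = T AND F = false.
So Overall is not satisfied (F OR F OR F).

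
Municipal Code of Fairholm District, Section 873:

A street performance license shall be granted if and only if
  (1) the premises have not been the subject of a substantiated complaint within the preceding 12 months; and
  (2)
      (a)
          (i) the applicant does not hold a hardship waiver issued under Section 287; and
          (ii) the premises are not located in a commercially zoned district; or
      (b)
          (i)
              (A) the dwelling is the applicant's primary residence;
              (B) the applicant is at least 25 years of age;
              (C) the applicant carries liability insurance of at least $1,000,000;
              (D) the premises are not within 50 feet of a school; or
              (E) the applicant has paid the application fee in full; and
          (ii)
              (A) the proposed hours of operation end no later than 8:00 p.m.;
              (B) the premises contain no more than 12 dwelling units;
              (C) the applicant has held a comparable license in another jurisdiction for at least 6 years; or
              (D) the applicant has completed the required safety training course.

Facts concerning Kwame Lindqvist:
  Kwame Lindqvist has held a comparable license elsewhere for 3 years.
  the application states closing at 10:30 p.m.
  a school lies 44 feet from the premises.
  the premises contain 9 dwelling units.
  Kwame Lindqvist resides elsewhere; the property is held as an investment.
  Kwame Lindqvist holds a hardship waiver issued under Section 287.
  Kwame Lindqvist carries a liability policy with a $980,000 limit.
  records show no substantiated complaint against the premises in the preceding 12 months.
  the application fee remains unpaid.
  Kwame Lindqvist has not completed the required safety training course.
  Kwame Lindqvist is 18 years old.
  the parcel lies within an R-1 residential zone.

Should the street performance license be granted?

(1) no complaint in 12 mo. — met.
(i) not (hardship waiver) — fails.
(ii) not (commercially zoned) — holds.
(a) = F AND T = false.
(A) primary residence — not satisfied.
(B) age ≥ 25 — fails.
(C) insurance ≥ $1,000,000 — not met.
(D) ≥50 ft from school — not satisfied.
(E) fee paid — not satisfied.
(i) = F OR F OR F OR F OR F = false.
(A) closes by 8 p.m. — not met.
(B) ≤ 12 units — satisfied.
(C) prior license ≥ 6 yr — not satisfied.
(D) safety training — not met.
(ii): F OR T OR F OR F → true.
(b): F AND T → false.
(2) = F OR F = false.
Overall = T AND F = false.

No — denied.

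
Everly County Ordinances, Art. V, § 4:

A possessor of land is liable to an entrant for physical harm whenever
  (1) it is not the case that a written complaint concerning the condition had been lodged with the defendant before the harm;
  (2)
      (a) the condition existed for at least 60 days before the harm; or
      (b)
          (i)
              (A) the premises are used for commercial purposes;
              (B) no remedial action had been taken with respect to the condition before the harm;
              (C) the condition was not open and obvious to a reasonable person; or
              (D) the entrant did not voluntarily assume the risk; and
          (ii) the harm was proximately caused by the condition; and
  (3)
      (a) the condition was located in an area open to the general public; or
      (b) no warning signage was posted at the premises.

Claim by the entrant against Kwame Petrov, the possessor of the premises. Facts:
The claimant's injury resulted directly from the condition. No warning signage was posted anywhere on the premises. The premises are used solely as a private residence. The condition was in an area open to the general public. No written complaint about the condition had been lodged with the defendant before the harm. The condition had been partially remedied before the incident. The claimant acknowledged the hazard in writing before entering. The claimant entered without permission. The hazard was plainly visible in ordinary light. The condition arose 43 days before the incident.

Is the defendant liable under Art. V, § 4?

No — not liable.

(1) not (complaint lodged) — satisfied.
(a) condition ≥60 days old — not met.
(A) commercial use — not met.
(B) no remedial action — fails.
(C) not open/obvious — not satisfied.
(D) no assumed risk — fails.
So (i) is not satisfied (F OR F OR F OR F).
(ii) proximate cause — holds.
(b) = F AND T = false.
So (2) is not satisfied (F OR F).
(a) public area — satisfied.
(b) no signage posted — satisfied.
(3) = T OR T = true.
Overall: T AND F AND T → false.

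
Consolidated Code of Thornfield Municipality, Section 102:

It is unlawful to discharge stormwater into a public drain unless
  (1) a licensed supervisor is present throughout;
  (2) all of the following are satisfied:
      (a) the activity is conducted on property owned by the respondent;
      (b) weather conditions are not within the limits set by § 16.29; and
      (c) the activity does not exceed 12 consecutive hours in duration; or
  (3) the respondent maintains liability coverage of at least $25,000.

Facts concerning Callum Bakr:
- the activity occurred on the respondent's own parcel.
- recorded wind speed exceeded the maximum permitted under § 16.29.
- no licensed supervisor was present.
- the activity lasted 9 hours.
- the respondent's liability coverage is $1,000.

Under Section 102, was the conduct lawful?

(1) supervisor present — fails.
(a) own property — holds.
(b) not (weather ok) — holds.
(c) ≤ 12 hrs duration — satisfied.
(2): T AND T AND T → true.
(3) coverage ≥ $25,000 — not met.
Overall = F OR T OR F = true.

Yes — lawful.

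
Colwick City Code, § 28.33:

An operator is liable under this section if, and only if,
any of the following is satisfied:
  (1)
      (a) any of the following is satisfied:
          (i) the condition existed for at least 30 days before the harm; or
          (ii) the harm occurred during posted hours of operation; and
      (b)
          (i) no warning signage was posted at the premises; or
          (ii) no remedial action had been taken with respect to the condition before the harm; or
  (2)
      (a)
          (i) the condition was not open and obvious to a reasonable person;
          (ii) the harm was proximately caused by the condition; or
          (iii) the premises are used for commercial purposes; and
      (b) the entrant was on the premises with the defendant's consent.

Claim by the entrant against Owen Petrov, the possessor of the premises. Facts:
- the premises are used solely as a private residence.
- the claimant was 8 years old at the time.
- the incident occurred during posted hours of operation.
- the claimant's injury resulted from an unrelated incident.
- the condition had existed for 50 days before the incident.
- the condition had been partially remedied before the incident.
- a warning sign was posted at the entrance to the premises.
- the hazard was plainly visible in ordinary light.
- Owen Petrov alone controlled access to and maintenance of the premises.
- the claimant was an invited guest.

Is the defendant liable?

(i) condition ≥30 days old — holds.
(ii) during posted hours — holds.
(a): T OR T → true.
(i) no signage posted — not met.
(ii) no remedial action — not met.
(b): F OR F → false.
(1) = T AND F = false.
(i) not open/obvious — fails.
(ii) proximate cause — fails.
(iii) commercial use — not satisfied.
(a): F OR F OR F → false.
(b) consent to enter — satisfied.
So (2) is not satisfied (F AND T).
Overall: F OR F → false.

No — not liable.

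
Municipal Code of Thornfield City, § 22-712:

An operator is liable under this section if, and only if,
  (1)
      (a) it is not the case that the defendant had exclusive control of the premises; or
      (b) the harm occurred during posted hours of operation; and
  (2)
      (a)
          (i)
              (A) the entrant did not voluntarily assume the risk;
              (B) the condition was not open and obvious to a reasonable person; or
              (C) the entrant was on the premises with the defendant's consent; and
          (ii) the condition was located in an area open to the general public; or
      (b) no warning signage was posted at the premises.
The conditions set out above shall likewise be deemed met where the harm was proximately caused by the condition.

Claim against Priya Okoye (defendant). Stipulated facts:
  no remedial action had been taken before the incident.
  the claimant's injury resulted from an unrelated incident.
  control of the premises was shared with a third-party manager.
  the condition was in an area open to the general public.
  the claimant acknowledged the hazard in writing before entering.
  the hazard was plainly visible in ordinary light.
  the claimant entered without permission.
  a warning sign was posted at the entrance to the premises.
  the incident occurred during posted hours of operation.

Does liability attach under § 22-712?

(a) not (exclusive control) — met.
(b) during posted hours — holds.
(1) = T OR T = true.
(A) no assumed risk — not satisfied.
(B) not open/obvious — not met.
(C) consent to enter — fails.
So (i) is not satisfied (F OR F OR F).
(ii) public area — met.
(a) = F AND T = false.
(b) no signage posted — fails.
So (2) is not satisfied (F OR F).
Overall = T AND F = false.
Exception (proximate cause) — not satisfied.
Result: main false OR exception false → false.

No — not liable.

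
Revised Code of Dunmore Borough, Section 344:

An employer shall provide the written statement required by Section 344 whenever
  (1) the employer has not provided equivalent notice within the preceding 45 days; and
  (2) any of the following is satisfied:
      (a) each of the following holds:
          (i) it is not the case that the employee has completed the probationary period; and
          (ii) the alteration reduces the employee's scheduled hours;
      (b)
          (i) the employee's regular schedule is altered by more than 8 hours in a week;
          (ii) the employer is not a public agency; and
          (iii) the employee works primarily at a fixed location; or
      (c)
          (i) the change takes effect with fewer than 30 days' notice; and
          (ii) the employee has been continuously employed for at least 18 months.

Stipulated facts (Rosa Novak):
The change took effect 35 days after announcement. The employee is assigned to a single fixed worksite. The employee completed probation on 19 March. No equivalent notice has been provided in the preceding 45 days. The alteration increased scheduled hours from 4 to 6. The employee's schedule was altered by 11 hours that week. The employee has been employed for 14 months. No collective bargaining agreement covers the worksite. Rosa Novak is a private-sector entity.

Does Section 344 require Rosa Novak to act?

(1) no recent notice — holds.
(i) not (past probation) — not satisfied.
(ii) hours reduced — fails.
So (a) is not satisfied (F AND F).
(i) schedule shift > 8h — met.
(ii) not (public agency) — holds.
(iii) fixed location — met.
(b): T AND T AND T → true.
(i) < 30 days' notice — not satisfied.
(ii) tenure ≥ 18 mo. — not met.
So (c) is not satisfied (F AND F).
(2): F OR T OR F → true.
Overall = T AND T = true.

Yes — required.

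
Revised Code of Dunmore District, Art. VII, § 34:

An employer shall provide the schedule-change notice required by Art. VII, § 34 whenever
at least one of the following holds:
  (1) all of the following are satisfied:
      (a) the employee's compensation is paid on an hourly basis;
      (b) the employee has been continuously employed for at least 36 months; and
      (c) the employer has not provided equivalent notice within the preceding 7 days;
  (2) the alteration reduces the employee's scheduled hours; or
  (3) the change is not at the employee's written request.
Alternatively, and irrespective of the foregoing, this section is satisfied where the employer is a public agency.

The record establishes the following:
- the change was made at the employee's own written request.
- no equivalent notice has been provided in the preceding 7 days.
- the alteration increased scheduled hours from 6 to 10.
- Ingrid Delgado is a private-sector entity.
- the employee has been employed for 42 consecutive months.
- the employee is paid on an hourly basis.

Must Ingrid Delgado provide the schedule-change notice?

(a) hourly-paid — satisfied.
(b) tenure ≥ 36 mo. — satisfied.
(c) no recent notice — satisfied.
(1) = T AND T AND T = true.
(2) hours reduced — not met.
(3) not employee-requested — not met.
Overall: T OR F OR F → true.
Exception (public agency) — not satisfied.
Result: main true OR exception false → true.

Yes — required.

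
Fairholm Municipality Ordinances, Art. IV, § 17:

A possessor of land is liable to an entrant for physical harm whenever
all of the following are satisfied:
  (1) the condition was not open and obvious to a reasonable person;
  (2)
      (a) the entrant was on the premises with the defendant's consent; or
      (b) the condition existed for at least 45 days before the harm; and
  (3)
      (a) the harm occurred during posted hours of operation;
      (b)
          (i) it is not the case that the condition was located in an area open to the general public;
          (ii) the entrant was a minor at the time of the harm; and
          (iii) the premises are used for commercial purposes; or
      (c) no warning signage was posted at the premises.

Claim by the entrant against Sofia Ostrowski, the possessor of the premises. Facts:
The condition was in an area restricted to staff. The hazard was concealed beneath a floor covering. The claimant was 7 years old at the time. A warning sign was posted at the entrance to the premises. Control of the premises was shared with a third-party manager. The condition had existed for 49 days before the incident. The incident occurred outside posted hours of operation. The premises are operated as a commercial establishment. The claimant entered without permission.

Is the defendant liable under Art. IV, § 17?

Yes — liable.

(1) not open/obvious — met.
(a) consent to enter — not met.
(b) condition ≥45 days old — holds.
(2) = F OR T = true.
(a) during posted hours — not satisfied.
(i) not (public area) — met.
(ii) entrant a minor — met.
(iii) commercial use — met.
(b): T AND T AND T → true.
(c) no signage posted — not satisfied.
So (3) is satisfied (F OR T OR F).
Overall: T AND T AND T → true.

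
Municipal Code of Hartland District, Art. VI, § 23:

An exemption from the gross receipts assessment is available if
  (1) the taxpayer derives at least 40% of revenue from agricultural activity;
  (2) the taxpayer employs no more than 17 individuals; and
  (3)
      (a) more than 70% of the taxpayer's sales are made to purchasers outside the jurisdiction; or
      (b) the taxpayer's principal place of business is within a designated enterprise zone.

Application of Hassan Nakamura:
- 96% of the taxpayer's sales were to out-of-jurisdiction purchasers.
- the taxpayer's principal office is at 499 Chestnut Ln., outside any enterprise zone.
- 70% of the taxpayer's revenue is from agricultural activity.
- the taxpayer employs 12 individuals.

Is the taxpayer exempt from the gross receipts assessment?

Yes — exempt.

(1) ≥40% agricultural — satisfied.
(2) ≤ 17 employees — met.
(a) >70% out-of-jur. sales — holds.
(b) in enterprise zone — not satisfied.
(3) = T OR F = true.
Overall = T AND T AND T = true.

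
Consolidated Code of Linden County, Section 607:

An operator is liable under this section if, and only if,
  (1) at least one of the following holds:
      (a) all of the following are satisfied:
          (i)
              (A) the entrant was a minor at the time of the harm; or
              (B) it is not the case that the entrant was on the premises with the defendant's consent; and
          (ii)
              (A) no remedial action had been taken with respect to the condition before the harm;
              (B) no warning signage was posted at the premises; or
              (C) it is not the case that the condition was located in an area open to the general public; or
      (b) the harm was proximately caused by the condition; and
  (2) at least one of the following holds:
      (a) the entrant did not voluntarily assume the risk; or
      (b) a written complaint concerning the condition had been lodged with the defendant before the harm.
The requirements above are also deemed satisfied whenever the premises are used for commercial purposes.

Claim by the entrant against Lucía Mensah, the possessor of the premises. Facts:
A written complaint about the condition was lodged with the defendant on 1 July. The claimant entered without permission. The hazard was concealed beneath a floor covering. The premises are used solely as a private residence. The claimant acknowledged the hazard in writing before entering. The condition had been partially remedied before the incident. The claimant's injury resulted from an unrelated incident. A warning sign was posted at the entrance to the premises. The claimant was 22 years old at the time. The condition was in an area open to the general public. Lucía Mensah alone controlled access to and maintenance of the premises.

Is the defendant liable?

No — not liable.

(A) entrant a minor — not met.
(B) not (consent to enter) — met.
(i): F OR T → true.
(A) no remedial action — fails.
(B) no signage posted — not met.
(C) not (public area) — fails.
So (ii) is not satisfied (F OR F OR F).
So (a) is not satisfied (T AND F).
(b) proximate cause — fails.
(1): F OR F → false.
(a) no assumed risk — not satisfied.
(b) complaint lodged — met.
So (2) is satisfied (F OR T).
So Overall is not satisfied (F AND T).
Exception (commercial use) — not satisfied.
Result: main false OR exception false → false.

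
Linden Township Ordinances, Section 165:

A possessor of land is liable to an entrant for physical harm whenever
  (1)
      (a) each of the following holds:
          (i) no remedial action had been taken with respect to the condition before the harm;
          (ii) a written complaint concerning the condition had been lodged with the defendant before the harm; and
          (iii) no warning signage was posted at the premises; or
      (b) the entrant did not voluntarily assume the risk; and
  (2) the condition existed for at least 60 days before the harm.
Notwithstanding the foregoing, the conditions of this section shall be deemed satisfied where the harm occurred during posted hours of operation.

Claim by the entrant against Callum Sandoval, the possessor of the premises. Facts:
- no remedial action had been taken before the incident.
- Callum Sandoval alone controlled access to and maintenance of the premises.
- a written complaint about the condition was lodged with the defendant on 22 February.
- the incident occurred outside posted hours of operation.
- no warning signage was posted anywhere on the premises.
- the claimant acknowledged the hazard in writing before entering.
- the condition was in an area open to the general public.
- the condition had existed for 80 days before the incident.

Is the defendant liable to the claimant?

(i) no remedial action — satisfied.
(ii) complaint lodged — holds.
(iii) no signage posted — holds.
(a) = T AND T AND T = true.
(b) no assumed risk — not satisfied.
So (1) is satisfied (T OR F).
(2) condition ≥60 days old — holds.
Overall: T AND T → true.
Exception (during posted hours) — not satisfied.
Result: main true OR exception false → true.

Yes — liable.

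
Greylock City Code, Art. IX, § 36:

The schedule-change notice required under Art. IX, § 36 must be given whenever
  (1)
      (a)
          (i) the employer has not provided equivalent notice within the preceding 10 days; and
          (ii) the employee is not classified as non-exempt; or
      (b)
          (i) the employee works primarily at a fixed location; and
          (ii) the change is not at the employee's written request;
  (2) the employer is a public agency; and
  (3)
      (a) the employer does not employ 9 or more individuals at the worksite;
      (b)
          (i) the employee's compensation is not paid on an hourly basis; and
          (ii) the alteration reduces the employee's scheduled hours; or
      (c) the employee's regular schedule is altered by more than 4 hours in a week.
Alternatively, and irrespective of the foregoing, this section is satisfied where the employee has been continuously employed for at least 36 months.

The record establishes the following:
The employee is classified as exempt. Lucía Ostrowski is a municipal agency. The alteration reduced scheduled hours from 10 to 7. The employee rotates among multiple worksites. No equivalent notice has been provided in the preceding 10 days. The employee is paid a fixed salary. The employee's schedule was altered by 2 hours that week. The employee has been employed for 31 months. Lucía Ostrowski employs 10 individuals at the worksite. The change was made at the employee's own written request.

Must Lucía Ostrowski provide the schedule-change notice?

Yes — required.

(i) no recent notice — met.
(ii) not (non-exempt) — met.
(a): T AND T → true.
(i) fixed location — fails.
(ii) not employee-requested — not met.
(b): F AND F → false.
(1): T OR F → true.
(2) public agency — met.
(a) not (≥ 9 at site) — not met.
(i) not (hourly-paid) — satisfied.
(ii) hours reduced — holds.
So (b) is satisfied (T AND T).
(c) schedule shift > 4h — fails.
(3): F OR T OR F → true.
So Overall is satisfied (T AND T AND T).
Exception (tenure ≥ 36 mo.) — not satisfied.
Result: main true OR exception false → true.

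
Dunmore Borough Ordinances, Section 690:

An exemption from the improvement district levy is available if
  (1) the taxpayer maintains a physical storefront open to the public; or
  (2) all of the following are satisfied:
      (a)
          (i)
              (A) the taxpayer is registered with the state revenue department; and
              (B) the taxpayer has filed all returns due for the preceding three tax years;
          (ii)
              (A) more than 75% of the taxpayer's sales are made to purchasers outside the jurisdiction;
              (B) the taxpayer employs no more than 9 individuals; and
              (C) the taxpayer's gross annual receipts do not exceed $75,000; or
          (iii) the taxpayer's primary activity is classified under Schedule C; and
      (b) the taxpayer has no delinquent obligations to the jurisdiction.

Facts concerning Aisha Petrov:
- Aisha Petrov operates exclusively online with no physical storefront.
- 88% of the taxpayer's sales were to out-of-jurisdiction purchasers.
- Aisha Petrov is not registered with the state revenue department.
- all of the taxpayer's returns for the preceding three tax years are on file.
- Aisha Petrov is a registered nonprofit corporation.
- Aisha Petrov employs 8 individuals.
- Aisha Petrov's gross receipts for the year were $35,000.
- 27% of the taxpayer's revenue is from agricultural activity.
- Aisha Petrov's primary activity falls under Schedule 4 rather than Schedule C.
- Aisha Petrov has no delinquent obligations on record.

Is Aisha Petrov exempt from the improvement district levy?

Yes — exempt.

(1) has storefront — fails.
(A) state-registered — not satisfied.
(B) returns current — met.
(i) = F AND T = false.
(A) >75% out-of-jur. sales — satisfied.
(B) ≤ 9 employees — satisfied.
(C) receipts ≤ $75,000 — satisfied.
(ii): T AND T AND T → true.
(iii) Schedule C activity — fails.
(a): F OR T OR F → true.
(b) no delinquency — holds.
(2) = T AND T = true.
Overall: F OR T → true.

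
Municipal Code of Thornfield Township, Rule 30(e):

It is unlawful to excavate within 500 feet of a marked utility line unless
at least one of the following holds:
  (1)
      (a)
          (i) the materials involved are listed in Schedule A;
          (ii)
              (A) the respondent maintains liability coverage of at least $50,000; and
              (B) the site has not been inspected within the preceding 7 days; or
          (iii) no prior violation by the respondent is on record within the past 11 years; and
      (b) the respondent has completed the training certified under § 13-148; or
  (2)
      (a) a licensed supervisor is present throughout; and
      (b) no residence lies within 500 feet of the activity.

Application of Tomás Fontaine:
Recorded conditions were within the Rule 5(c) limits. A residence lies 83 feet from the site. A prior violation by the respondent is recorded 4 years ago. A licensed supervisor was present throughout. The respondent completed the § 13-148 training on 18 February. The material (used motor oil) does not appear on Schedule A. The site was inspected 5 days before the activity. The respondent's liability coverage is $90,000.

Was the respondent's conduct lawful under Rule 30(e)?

(i) Schedule A material — fails.
(A) coverage ≥ $50,000 — satisfied.
(B) not (site inspected) — not satisfied.
(ii) = T AND F = false.
(iii) no prior violation — fails.
(a): F OR F OR F → false.
(b) training certified — satisfied.
(1) = F AND T = false.
(a) supervisor present — met.
(b) no residence in 500 ft — fails.
(2): T AND F → false.
Overall: F OR F → false.

No — unlawful.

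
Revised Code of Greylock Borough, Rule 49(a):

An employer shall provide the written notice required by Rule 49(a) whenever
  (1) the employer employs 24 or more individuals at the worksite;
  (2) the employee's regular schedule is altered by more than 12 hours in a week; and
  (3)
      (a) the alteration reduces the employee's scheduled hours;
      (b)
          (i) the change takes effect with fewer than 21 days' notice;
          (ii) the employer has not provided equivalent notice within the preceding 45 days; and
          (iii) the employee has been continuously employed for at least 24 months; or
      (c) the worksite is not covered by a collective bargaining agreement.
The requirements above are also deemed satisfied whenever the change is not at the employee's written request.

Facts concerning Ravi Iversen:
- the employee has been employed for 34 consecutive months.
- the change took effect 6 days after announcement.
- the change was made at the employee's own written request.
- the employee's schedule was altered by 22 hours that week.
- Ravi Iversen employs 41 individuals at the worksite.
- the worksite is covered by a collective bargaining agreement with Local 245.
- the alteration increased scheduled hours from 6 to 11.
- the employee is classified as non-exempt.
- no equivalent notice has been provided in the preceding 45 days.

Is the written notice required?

(1) ≥ 24 at site — holds.
(2) schedule shift > 12h — holds.
(a) hours reduced — fails.
(i) < 21 days' notice — satisfied.
(ii) no recent notice — satisfied.
(iii) tenure ≥ 24 mo. — holds.
(b) = T AND T AND T = true.
(c) no CBA — not satisfied.
So (3) is satisfied (F OR T OR F).
So Overall is satisfied (T AND T AND T).
Exception (not employee-requested) — not satisfied.
Result: main true OR exception false → true.

Yes — required.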